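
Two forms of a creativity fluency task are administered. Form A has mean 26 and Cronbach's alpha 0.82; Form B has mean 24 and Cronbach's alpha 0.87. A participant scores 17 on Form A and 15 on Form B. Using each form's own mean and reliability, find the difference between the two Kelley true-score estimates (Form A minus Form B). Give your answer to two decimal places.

2.45

T̂_A = 0.82(17) + 0.18(26) = 18.6200
T̂_B = 0.87(15) + 0.13(24) = 16.1700
T̂_A − T̂_B = 2.4500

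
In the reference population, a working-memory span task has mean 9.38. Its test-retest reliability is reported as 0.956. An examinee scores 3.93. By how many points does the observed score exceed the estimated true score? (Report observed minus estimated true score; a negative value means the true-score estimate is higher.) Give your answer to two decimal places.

-0.24

Kelley's formula gives T̂ = 0.956·3.93 + 0.044·9.38 = 3.75708 + 0.41272 = 4.1698.
X − T̂ = 3.93 − 4.170 = -0.240 → -0.24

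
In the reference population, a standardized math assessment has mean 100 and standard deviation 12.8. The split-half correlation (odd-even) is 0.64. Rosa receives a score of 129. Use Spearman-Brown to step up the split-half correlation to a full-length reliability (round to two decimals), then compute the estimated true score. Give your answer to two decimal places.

122.62

Spearman-Brown: ρ = 2r/(1 + r) = 2(0.64)/(1 + 0.64) = 1.280/1.64 = 0.7805 → 0.78
Regress the observed score toward the mean by the unreliability: T̂ = 0.78·129 + 0.22·100 = 100.62 + 22.00 = 122.620.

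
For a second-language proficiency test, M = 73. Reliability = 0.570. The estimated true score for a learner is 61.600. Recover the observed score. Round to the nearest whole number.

53

T̂ = ρX + (1 − ρ)μ  ⇒  X = (T̂ − (1 − ρ)μ) / ρ
X = (61.600 − 0.430 × 73) / 0.570 = (61.600 − 31.390) / 0.570 = 30.210 / 0.570 = 53.00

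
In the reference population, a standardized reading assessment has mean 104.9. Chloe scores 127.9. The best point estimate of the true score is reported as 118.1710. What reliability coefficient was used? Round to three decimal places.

0.577

T̂ = ρX + (1 − ρ)μ  ⇒  T̂ − μ = ρ(X − μ)
ρ = (T̂ − μ)/(X − μ) = (118.1710 − 104.9) / (127.9 − 104.9) = 13.2710 / 23.0 = 0.57700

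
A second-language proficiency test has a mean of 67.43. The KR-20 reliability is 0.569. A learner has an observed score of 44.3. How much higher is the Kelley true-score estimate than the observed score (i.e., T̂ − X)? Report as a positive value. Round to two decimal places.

9.97

Kelley's formula gives T̂ = 0.569·44.3 + 0.431·67.43 = 25.2067 + 29.06233 = 54.2690.
T̂ − X = 54.269 − 44.3 = 9.969 → 9.97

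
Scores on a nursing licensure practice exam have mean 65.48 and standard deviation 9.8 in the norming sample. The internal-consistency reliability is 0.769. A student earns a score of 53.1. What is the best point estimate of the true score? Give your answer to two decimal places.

55.96

T̂ = ρX + (1 − ρ)μ
  = 0.769 × 53.1 + 0.231 × 65.48
  = 40.8339 + 15.12588
  = 55.960
  ≈ 55.96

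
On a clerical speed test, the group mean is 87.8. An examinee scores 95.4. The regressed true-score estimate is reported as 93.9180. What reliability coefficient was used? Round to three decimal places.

0.805

T̂ = ρX + (1 − ρ)μ  ⇒  T̂ − μ = ρ(X − μ)
ρ = (T̂ − μ)/(X − μ) = (93.9180 − 87.8) / (95.4 − 87.8) = 6.1180 / 7.6 = 0.80500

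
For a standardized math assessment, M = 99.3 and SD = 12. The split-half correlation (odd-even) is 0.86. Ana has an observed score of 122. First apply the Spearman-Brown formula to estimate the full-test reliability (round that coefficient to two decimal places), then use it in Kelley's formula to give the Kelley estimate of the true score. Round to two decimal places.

120.18

Spearman-Brown: ρ = 2r/(1 + r) = 2(0.86)/(1 + 0.86) = 1.720/1.86 = 0.9247 → 0.92
T̂ = 0.92(122) + 0.08(99.3) = 112.24 + 7.944 = 120.184 → 120.18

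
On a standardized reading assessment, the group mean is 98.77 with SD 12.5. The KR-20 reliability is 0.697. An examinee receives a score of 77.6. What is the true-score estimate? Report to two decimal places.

Kelley's formula gives T̂ = 0.697·77.6 + 0.303·98.77 = 54.0872 + 29.92731 = 84.015.

84.01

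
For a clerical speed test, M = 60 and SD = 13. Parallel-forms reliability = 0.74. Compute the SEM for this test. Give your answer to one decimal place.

SEM = SD · √(1 − ρ) = 13 × √0.26 = 13 × 0.5099 = 6.629

6.6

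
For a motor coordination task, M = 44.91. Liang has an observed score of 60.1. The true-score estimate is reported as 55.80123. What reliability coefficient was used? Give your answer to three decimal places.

0.717

T̂ = ρX + (1 − ρ)μ  ⇒  T̂ − μ = ρ(X − μ)
ρ = (T̂ − μ)/(X − μ) = (55.80123 − 44.91) / (60.1 − 44.91) = 10.89123 / 15.19 = 0.71700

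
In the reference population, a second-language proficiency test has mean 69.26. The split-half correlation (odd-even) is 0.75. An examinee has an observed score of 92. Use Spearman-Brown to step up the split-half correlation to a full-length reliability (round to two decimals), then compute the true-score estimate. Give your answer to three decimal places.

Spearman-Brown: ρ = 2r/(1 + r) = 2(0.75)/(1 + 0.75) = 1.500/1.75 = 0.8571 → 0.86
T̂ = ρX + (1 − ρ)μ
  = 0.86 × 92 + 0.14 × 69.26
  = 79.12 + 9.6964
  = 88.8164
  ≈ 88.816

88.816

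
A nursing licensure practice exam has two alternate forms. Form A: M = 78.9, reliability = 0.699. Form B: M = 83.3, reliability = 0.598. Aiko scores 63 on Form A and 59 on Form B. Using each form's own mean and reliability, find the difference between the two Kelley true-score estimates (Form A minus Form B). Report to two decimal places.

T̂_A = 0.699(63) + 0.301(78.9) = 67.7859
T̂_B = 0.598(59) + 0.402(83.3) = 68.7686
T̂_A − T̂_B = -0.9827

-0.98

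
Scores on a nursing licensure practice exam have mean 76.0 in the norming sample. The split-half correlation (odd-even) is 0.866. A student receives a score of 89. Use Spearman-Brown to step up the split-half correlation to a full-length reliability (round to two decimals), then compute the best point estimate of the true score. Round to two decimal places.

88.09

Spearman-Brown: ρ = 2r/(1 + r) = 2(0.866)/(1 + 0.866) = 1.7320/1.866 = 0.9282 → 0.93
T̂ = ρX + (1 − ρ)μ
  = 0.93 × 89 + 0.07 × 76.0
  = 82.77 + 5.320
  = 88.090
  ≈ 88.09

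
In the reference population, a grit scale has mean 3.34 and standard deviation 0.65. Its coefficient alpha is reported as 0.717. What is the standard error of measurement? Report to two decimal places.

SEM = SD · √(1 − ρ) = 0.65 × √0.283 = 0.65 × 0.5320 = 0.346

0.35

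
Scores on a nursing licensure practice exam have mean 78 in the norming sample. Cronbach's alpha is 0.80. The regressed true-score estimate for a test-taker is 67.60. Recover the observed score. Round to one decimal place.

T̂ = ρX + (1 − ρ)μ  ⇒  X = (T̂ − (1 − ρ)μ) / ρ
X = (67.60 − 0.20 × 78) / 0.80 = (67.60 − 15.60) / 0.80 = 52.00 / 0.80 = 65.000

65.0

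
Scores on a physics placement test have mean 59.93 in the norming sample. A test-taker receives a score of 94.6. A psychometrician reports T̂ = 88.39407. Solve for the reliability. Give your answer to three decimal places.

0.821

T̂ = ρX + (1 − ρ)μ  ⇒  T̂ − μ = ρ(X − μ)
ρ = (T̂ − μ)/(X − μ) = (88.39407 − 59.93) / (94.6 − 59.93) = 28.46407 / 34.67 = 0.82100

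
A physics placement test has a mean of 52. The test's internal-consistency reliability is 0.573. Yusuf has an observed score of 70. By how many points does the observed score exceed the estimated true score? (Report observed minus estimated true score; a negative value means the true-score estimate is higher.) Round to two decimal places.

Regress the observed score toward the mean by the unreliability: T̂ = 0.573·70 + 0.427·52 = 40.110 + 22.204 = 62.3140.
X − T̂ = 70 − 62.314 = 7.686 → 7.69

7.69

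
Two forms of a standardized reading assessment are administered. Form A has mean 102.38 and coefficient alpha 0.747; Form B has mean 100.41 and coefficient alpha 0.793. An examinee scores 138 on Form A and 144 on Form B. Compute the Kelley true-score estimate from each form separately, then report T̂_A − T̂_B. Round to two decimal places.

-5.99

T̂_A = 0.747(138) + 0.253(102.38) = 128.9881
T̂_B = 0.793(144) + 0.207(100.41) = 134.9769
T̂_A − T̂_B = -5.9887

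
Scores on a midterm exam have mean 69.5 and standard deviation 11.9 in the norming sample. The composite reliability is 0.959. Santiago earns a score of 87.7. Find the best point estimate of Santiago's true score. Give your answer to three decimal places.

86.954

T̂ = ρX + (1 − ρ)μ
  = 0.959 × 87.7 + 0.041 × 69.5
  = 84.1043 + 2.8495
  = 86.9538
  ≈ 86.954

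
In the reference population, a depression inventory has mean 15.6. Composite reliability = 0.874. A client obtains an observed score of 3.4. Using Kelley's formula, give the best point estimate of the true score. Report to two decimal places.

T̂ = ρX + (1 − ρ)μ
  = 0.874 × 3.4 + 0.126 × 15.6
  = 2.9716 + 1.9656
  = 4.937
  ≈ 4.94

4.94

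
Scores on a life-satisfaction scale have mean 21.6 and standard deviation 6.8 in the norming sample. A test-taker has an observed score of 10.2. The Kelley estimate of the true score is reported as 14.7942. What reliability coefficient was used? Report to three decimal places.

0.597

T̂ = ρX + (1 − ρ)μ  ⇒  T̂ − μ = ρ(X − μ)
ρ = (T̂ − μ)/(X − μ) = (14.7942 − 21.6) / (10.2 − 21.6) = -6.8058 / -11.4 = 0.59700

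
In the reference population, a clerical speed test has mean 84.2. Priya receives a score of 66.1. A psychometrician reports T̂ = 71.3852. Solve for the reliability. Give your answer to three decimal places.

0.708

T̂ = ρX + (1 − ρ)μ  ⇒  T̂ − μ = ρ(X − μ)
ρ = (T̂ − μ)/(X − μ) = (71.3852 − 84.2) / (66.1 − 84.2) = -12.8148 / -18.1 = 0.70800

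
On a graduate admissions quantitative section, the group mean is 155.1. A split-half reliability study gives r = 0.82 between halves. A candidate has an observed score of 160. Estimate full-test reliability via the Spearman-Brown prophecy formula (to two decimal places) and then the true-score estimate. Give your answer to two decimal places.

Spearman-Brown: ρ = 2r/(1 + r) = 2(0.82)/(1 + 0.82) = 1.640/1.82 = 0.9011 → 0.90
T̂ = 0.90(160) + 0.10(155.1) = 144.00 + 15.510 = 159.510 → 159.51

159.51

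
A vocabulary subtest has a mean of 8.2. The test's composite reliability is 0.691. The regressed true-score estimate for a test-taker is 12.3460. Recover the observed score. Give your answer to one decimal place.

14.2

T̂ = ρX + (1 − ρ)μ  ⇒  X = (T̂ − (1 − ρ)μ) / ρ
X = (12.3460 − 0.309 × 8.2) / 0.691 = (12.3460 − 2.5338) / 0.691 = 9.8122 / 0.691 = 14.200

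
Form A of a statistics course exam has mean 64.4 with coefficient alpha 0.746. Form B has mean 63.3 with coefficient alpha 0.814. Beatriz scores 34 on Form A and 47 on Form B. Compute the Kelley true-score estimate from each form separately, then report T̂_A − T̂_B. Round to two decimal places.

T̂_A = 0.746(34) + 0.254(64.4) = 41.7216
T̂_B = 0.814(47) + 0.186(63.3) = 50.0318
T̂_A − T̂_B = -8.3102

-8.31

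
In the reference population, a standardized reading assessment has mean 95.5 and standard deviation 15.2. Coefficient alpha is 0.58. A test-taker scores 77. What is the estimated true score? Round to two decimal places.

84.77

Kelley's formula gives T̂ = 0.58·77 + 0.42·95.5 = 44.66 + 40.110 = 84.770.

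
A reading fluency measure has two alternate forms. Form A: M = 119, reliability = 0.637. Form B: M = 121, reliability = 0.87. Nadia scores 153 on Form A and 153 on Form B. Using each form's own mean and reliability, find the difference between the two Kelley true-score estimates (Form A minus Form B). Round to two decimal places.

T̂_A = 0.637(153) + 0.363(119) = 140.6580
T̂_B = 0.87(153) + 0.13(121) = 148.8400
T̂_A − T̂_B = -8.1820

-8.18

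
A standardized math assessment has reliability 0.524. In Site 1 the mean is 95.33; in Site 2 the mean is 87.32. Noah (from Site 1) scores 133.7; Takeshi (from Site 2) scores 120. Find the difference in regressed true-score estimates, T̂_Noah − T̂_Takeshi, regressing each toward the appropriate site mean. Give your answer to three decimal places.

10.992

T̂_Noah = 0.524(133.7) + 0.476(95.33) = 115.43588
T̂_Takeshi = 0.524(120) + 0.476(87.32) = 104.44432
Difference = 115.43588 − 104.44432 = 10.99156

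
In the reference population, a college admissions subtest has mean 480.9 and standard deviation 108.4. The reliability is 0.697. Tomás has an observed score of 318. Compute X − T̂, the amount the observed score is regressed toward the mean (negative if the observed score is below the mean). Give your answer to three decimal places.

T̂ = ρX + (1 − ρ)μ
  = 0.697 × 318 + 0.303 × 480.9
  = 221.646 + 145.7127
  = 367.35870
  ≈ 367.3587
X − T̂ = 318 − 367.3587 = -49.3587 → -49.359

-49.359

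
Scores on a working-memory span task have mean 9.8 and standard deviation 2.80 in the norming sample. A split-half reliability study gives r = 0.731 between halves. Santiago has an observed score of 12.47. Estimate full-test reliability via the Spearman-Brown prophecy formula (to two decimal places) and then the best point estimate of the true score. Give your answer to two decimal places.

Spearman-Brown: ρ = 2r/(1 + r) = 2(0.731)/(1 + 0.731) = 1.4620/1.731 = 0.8446 → 0.84
T̂ = ρX + (1 − ρ)μ
  = 0.84 × 12.47 + 0.16 × 9.8
  = 10.4748 + 1.568
  = 12.043
  ≈ 12.04

12.04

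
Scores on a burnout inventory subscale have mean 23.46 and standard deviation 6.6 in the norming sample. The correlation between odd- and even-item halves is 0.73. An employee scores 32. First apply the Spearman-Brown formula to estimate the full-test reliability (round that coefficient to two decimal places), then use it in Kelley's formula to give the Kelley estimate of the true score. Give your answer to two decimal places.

30.63

Spearman-Brown: ρ = 2r/(1 + r) = 2(0.73)/(1 + 0.73) = 1.460/1.73 = 0.8439 → 0.84
T̂ = ρX + (1 − ρ)μ
  = 0.84 × 32 + 0.16 × 23.46
  = 26.88 + 3.7536
  = 30.634
  ≈ 30.63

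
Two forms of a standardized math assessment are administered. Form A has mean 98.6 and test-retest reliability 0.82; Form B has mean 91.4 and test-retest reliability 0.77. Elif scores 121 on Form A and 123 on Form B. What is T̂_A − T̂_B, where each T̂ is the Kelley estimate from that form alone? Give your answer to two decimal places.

1.24

T̂_A = 0.82(121) + 0.18(98.6) = 116.9680
T̂_B = 0.77(123) + 0.23(91.4) = 115.7320
T̂_A − T̂_B = 1.2360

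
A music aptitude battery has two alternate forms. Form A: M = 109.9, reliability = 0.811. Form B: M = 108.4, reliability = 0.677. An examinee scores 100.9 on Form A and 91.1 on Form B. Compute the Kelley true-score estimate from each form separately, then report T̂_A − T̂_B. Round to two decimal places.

T̂_A = 0.811(100.9) + 0.189(109.9) = 102.6010
T̂_B = 0.677(91.1) + 0.323(108.4) = 96.6879
T̂_A − T̂_B = 5.9131

5.91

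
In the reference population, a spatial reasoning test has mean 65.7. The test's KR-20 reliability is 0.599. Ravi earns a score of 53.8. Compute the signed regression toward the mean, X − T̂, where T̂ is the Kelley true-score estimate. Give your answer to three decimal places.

T̂ = ρX + (1 − ρ)μ
  = 0.599 × 53.8 + 0.401 × 65.7
  = 32.2262 + 26.3457
  = 58.57190
  ≈ 58.5719
X − T̂ = 53.8 − 58.5719 = -4.7719 → -4.772

-4.772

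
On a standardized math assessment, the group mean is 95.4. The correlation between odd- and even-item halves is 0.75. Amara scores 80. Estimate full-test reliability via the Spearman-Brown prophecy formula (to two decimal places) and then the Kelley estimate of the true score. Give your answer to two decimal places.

Spearman-Brown: ρ = 2r/(1 + r) = 2(0.75)/(1 + 0.75) = 1.500/1.75 = 0.8571 → 0.86
T̂ = ρX + (1 − ρ)μ
  = 0.86 × 80 + 0.14 × 95.4
  = 68.80 + 13.356
  = 82.156
  ≈ 82.16

82.16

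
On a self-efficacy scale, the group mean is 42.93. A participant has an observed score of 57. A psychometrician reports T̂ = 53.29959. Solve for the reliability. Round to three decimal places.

T̂ = ρX + (1 − ρ)μ  ⇒  T̂ − μ = ρ(X − μ)
ρ = (T̂ − μ)/(X − μ) = (53.29959 − 42.93) / (57 − 42.93) = 10.36959 / 14.07 = 0.73700

0.737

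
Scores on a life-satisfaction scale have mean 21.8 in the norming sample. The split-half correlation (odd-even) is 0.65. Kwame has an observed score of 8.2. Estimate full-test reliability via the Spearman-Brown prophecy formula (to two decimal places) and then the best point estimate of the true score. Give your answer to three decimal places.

Spearman-Brown: ρ = 2r/(1 + r) = 2(0.65)/(1 + 0.65) = 1.300/1.65 = 0.7879 → 0.79
Weight the observed score by reliability and the mean by (1 − reliability): T̂ = 0.79·8.2 + 0.21·21.8 = 6.478 + 4.578 = 11.0560.

11.056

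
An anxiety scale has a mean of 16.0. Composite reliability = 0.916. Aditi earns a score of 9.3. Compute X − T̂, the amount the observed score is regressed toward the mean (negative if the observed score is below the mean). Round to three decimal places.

Weight the observed score by reliability and the mean by (1 − reliability): T̂ = 0.916·9.3 + 0.084·16.0 = 8.5188 + 1.3440 = 9.86280.
X − T̂ = 9.3 − 9.8628 = -0.5628 → -0.563

-0.563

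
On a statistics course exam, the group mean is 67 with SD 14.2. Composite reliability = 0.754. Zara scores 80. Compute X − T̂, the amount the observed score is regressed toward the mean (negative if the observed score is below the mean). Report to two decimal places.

T̂ = ρX + (1 − ρ)μ
  = 0.754 × 80 + 0.246 × 67
  = 60.320 + 16.482
  = 76.8020
  ≈ 76.802
X − T̂ = 80 − 76.802 = 3.198 → 3.20

3.20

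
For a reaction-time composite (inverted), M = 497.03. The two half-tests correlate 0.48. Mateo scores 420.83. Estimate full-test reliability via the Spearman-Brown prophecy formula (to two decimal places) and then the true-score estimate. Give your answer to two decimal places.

Spearman-Brown: ρ = 2r/(1 + r) = 2(0.48)/(1 + 0.48) = 0.960/1.48 = 0.6486 → 0.65
Weight the observed score by reliability and the mean by (1 − reliability): T̂ = 0.65·420.83 + 0.35·497.03 = 273.5395 + 173.9605 = 447.500.

447.50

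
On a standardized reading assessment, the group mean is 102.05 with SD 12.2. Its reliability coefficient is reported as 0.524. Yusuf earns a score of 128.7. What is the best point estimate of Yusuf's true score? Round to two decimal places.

116.01

Regress the observed score toward the mean by the unreliability: T̂ = 0.524·128.7 + 0.476·102.05 = 67.4388 + 48.57580 = 116.015.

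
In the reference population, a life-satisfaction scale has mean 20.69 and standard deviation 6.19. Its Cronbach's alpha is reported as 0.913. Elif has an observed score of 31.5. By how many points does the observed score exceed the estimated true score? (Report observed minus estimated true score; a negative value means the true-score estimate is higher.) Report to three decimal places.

T̂ = ρX + (1 − ρ)μ
  = 0.913 × 31.5 + 0.087 × 20.69
  = 28.7595 + 1.80003
  = 30.55953
  ≈ 30.5595
X − T̂ = 31.5 − 30.5595 = 0.9405 → 0.940

0.940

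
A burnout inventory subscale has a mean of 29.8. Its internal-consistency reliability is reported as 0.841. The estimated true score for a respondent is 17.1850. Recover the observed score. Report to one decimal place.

14.8

T̂ = ρX + (1 − ρ)μ  ⇒  X = (T̂ − (1 − ρ)μ) / ρ
X = (17.1850 − 0.159 × 29.8) / 0.841 = (17.1850 − 4.7382) / 0.841 = 12.4468 / 0.841 = 14.800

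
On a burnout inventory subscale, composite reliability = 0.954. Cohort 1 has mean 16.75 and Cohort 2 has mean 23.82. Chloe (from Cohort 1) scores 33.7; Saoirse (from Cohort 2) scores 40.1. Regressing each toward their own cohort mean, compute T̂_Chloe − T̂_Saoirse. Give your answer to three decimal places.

T̂_Chloe = 0.954(33.7) + 0.046(16.75) = 32.92030
T̂_Saoirse = 0.954(40.1) + 0.046(23.82) = 39.35112
Difference = 32.92030 − 39.35112 = -6.43082

-6.431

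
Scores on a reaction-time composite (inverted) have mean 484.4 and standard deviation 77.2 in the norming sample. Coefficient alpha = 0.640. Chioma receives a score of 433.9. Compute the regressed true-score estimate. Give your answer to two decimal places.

452.08

T̂ = ρX + (1 − ρ)μ
  = 0.640 × 433.9 + 0.360 × 484.4
  = 277.6960 + 174.3840
  = 452.080
  ≈ 452.08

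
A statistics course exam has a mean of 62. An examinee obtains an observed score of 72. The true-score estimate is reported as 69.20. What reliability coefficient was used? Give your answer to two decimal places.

0.72

T̂ = ρX + (1 − ρ)μ  ⇒  T̂ − μ = ρ(X − μ)
ρ = (T̂ − μ)/(X − μ) = (69.20 − 62) / (72 − 62) = 7.20 / 10.0 = 0.7200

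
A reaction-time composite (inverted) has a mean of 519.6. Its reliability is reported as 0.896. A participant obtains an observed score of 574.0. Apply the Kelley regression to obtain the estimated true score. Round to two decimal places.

568.34

Weight the observed score by reliability and the mean by (1 − reliability): T̂ = 0.896·574.0 + 0.104·519.6 = 514.3040 + 54.0384 = 568.342.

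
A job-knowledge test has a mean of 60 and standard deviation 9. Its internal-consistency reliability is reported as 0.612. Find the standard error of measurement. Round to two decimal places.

SEM = SD · √(1 − ρ) = 9 × √0.388 = 9 × 0.6229 = 5.606

5.61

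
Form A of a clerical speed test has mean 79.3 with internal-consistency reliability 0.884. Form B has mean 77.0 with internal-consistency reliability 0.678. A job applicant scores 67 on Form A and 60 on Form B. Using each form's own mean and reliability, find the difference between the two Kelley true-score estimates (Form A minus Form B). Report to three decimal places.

T̂_A = 0.884(67) + 0.116(79.3) = 68.42680
T̂_B = 0.678(60) + 0.322(77.0) = 65.47400
T̂_A − T̂_B = 2.95280

2.953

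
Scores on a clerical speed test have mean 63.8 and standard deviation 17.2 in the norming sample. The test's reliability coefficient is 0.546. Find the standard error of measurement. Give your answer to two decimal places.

11.59

SEM = SD · √(1 − ρ) = 17.2 × √0.454 = 17.2 × 0.6738 = 11.589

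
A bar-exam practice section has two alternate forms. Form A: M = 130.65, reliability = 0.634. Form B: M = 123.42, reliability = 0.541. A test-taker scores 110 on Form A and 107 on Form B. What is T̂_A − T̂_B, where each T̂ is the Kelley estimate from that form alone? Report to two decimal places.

3.02

T̂_A = 0.634(110) + 0.366(130.65) = 117.5579
T̂_B = 0.541(107) + 0.459(123.42) = 114.5368
T̂_A − T̂_B = 3.0211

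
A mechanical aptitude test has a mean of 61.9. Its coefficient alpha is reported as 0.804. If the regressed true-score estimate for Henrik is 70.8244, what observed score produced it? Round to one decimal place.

73.0

T̂ = ρX + (1 − ρ)μ  ⇒  X = (T̂ − (1 − ρ)μ) / ρ
X = (70.8244 − 0.196 × 61.9) / 0.804 = (70.8244 − 12.1324) / 0.804 = 58.6920 / 0.804 = 73.000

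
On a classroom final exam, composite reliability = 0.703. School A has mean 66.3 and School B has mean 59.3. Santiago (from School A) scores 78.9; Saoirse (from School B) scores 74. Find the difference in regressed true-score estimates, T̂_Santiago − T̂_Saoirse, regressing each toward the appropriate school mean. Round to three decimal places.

T̂_Santiago = 0.703(78.9) + 0.297(66.3) = 75.15780
T̂_Saoirse = 0.703(74) + 0.297(59.3) = 69.63410
Difference = 75.15780 − 69.63410 = 5.52370

5.524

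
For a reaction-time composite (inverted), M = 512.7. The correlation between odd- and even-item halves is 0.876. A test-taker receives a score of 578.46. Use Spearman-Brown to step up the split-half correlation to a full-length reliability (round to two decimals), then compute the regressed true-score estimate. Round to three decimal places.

Spearman-Brown: ρ = 2r/(1 + r) = 2(0.876)/(1 + 0.876) = 1.7520/1.876 = 0.9339 → 0.93
Regress the observed score toward the mean by the unreliability: T̂ = 0.93·578.46 + 0.07·512.7 = 537.9678 + 35.889 = 573.8568.

573.857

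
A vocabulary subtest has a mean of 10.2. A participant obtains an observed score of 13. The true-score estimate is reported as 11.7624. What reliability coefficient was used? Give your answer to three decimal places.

0.558

T̂ = ρX + (1 − ρ)μ  ⇒  T̂ − μ = ρ(X − μ)
ρ = (T̂ − μ)/(X − μ) = (11.7624 − 10.2) / (13 − 10.2) = 1.5624 / 2.8 = 0.55800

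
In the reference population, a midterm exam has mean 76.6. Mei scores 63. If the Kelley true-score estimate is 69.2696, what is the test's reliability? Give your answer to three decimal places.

0.539

T̂ = ρX + (1 − ρ)μ  ⇒  T̂ − μ = ρ(X − μ)
ρ = (T̂ − μ)/(X − μ) = (69.2696 − 76.6) / (63 − 76.6) = -7.3304 / -13.6 = 0.53900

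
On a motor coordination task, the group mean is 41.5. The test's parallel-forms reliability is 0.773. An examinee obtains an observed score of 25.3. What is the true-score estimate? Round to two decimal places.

28.98

T̂ = 0.773(25.3) + 0.227(41.5) = 19.5569 + 9.4205 = 28.977 → 28.98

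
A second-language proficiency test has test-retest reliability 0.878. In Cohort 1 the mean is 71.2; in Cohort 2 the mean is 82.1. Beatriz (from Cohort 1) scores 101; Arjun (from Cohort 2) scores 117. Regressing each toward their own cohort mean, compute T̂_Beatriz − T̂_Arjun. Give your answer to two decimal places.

T̂_Beatriz = 0.878(101) + 0.122(71.2) = 97.3644
T̂_Arjun = 0.878(117) + 0.122(82.1) = 112.7422
Difference = 97.3644 − 112.7422 = -15.3778

-15.38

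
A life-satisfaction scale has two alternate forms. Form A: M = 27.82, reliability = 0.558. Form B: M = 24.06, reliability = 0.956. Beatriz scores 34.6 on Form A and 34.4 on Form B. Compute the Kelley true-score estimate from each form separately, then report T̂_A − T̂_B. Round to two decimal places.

-2.34

T̂_A = 0.558(34.6) + 0.442(27.82) = 31.6032
T̂_B = 0.956(34.4) + 0.044(24.06) = 33.9450
T̂_A − T̂_B = -2.3418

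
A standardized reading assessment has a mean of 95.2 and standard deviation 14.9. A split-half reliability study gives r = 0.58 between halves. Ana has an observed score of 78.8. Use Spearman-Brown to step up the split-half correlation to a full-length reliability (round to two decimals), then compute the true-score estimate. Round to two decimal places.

83.23

Spearman-Brown: ρ = 2r/(1 + r) = 2(0.58)/(1 + 0.58) = 1.160/1.58 = 0.7342 → 0.73
T̂ = 0.73(78.8) + 0.27(95.2) = 57.524 + 25.704 = 83.228 → 83.23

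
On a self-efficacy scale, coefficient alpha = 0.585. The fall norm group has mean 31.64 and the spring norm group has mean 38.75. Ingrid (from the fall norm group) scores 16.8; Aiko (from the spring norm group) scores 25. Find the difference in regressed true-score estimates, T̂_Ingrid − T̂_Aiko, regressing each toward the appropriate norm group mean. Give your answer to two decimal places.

-7.75

T̂_Ingrid = 0.585(16.8) + 0.415(31.64) = 22.9586
T̂_Aiko = 0.585(25) + 0.415(38.75) = 30.7063
Difference = 22.9586 − 30.7063 = -7.7477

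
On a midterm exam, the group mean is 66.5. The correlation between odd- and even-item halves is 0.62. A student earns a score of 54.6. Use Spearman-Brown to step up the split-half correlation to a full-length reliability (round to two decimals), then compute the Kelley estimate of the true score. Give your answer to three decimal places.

57.337

Spearman-Brown: ρ = 2r/(1 + r) = 2(0.62)/(1 + 0.62) = 1.240/1.62 = 0.7654 → 0.77
Weight the observed score by reliability and the mean by (1 − reliability): T̂ = 0.77·54.6 + 0.23·66.5 = 42.042 + 15.295 = 57.3370.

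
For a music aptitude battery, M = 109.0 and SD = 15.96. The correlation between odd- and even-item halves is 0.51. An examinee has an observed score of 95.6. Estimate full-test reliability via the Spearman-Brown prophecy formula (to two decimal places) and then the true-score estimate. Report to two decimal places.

99.89

Spearman-Brown: ρ = 2r/(1 + r) = 2(0.51)/(1 + 0.51) = 1.020/1.51 = 0.6755 → 0.68
T̂ = ρX + (1 − ρ)μ
  = 0.68 × 95.6 + 0.32 × 109.0
  = 65.008 + 34.880
  = 99.888
  ≈ 99.89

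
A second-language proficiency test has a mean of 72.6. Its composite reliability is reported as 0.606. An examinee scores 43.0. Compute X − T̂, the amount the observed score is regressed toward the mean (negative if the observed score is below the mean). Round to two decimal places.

-11.66

Regress the observed score toward the mean by the unreliability: T̂ = 0.606·43.0 + 0.394·72.6 = 26.0580 + 28.6044 = 54.6624.
X − T̂ = 43.0 − 54.662 = -11.662 → -11.66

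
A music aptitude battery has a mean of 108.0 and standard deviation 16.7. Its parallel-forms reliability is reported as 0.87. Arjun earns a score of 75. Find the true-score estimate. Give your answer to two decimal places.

79.29

T̂ = 0.87(75) + 0.13(108.0) = 65.25 + 14.040 = 79.290 → 79.29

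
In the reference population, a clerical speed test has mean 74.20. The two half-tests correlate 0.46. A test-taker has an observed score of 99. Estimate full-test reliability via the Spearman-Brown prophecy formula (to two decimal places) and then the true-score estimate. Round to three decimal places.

Spearman-Brown: ρ = 2r/(1 + r) = 2(0.46)/(1 + 0.46) = 0.920/1.46 = 0.6301 → 0.63
T̂ = ρX + (1 − ρ)μ
  = 0.63 × 99 + 0.37 × 74.20
  = 62.37 + 27.4540
  = 89.8240
  ≈ 89.824

89.824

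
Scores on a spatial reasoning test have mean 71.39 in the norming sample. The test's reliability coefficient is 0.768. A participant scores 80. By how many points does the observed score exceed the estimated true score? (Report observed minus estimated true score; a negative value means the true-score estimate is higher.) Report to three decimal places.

1.998

T̂ = ρX + (1 − ρ)μ
  = 0.768 × 80 + 0.232 × 71.39
  = 61.440 + 16.56248
  = 78.00248
  ≈ 78.0025
X − T̂ = 80 − 78.0025 = 1.9975 → 1.998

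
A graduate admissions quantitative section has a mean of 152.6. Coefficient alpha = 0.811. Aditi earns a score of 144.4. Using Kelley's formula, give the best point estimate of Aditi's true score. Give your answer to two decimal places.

T̂ = ρX + (1 − ρ)μ
  = 0.811 × 144.4 + 0.189 × 152.6
  = 117.1084 + 28.8414
  = 145.950
  ≈ 145.95

145.95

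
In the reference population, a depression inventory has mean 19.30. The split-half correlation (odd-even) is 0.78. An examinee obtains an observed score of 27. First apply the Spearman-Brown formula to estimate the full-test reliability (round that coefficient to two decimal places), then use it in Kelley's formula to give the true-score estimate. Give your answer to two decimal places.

Spearman-Brown: ρ = 2r/(1 + r) = 2(0.78)/(1 + 0.78) = 1.560/1.78 = 0.8764 → 0.88
Weight the observed score by reliability and the mean by (1 − reliability): T̂ = 0.88·27 + 0.12·19.30 = 23.76 + 2.3160 = 26.076.

26.08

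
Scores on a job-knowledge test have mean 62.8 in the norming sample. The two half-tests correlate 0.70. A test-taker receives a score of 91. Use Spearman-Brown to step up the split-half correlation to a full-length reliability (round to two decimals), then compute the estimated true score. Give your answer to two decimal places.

85.92

Spearman-Brown: ρ = 2r/(1 + r) = 2(0.70)/(1 + 0.70) = 1.400/1.70 = 0.8235 → 0.82
Regress the observed score toward the mean by the unreliability: T̂ = 0.82·91 + 0.18·62.8 = 74.62 + 11.304 = 85.924.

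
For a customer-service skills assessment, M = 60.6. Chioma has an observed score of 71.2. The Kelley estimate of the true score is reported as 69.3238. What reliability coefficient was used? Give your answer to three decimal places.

T̂ = ρX + (1 − ρ)μ  ⇒  T̂ − μ = ρ(X − μ)
ρ = (T̂ − μ)/(X − μ) = (69.3238 − 60.6) / (71.2 − 60.6) = 8.7238 / 10.6 = 0.82300

0.823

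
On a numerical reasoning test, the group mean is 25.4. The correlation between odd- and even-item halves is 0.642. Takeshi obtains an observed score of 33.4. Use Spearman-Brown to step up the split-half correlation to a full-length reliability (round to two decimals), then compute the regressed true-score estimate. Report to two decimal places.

31.64

Spearman-Brown: ρ = 2r/(1 + r) = 2(0.642)/(1 + 0.642) = 1.2840/1.642 = 0.7820 → 0.78
T̂ = ρX + (1 − ρ)μ
  = 0.78 × 33.4 + 0.22 × 25.4
  = 26.052 + 5.588
  = 31.640
  ≈ 31.64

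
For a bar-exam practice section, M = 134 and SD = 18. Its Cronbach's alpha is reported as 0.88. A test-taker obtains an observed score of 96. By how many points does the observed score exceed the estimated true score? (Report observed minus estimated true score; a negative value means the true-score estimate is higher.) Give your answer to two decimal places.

T̂ = ρX + (1 − ρ)μ
  = 0.88 × 96 + 0.12 × 134
  = 84.48 + 16.08
  = 100.5600
  ≈ 100.560
X − T̂ = 96 − 100.560 = -4.560 → -4.56

-4.56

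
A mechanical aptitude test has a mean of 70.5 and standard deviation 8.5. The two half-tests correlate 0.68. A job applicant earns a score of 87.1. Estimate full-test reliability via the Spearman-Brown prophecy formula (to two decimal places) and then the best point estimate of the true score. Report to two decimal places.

Spearman-Brown: ρ = 2r/(1 + r) = 2(0.68)/(1 + 0.68) = 1.360/1.68 = 0.8095 → 0.81
T̂ = ρX + (1 − ρ)μ
  = 0.81 × 87.1 + 0.19 × 70.5
  = 70.551 + 13.395
  = 83.946
  ≈ 83.95

83.95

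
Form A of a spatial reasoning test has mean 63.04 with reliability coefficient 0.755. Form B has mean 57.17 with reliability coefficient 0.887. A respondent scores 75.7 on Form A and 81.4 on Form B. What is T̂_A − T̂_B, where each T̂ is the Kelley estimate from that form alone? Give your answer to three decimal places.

-6.064

T̂_A = 0.755(75.7) + 0.245(63.04) = 72.59830
T̂_B = 0.887(81.4) + 0.113(57.17) = 78.66201
T̂_A − T̂_B = -6.06371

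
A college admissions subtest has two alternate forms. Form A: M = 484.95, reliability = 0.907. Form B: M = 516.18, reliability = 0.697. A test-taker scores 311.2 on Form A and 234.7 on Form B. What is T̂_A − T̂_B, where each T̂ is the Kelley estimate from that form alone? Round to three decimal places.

T̂_A = 0.907(311.2) + 0.093(484.95) = 327.35875
T̂_B = 0.697(234.7) + 0.303(516.18) = 319.98844
T̂_A − T̂_B = 7.37031

7.370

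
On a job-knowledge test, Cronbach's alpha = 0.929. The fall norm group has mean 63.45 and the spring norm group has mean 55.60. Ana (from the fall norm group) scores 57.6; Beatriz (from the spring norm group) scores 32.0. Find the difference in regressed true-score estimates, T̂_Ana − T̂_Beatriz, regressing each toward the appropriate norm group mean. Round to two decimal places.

24.34

T̂_Ana = 0.929(57.6) + 0.071(63.45) = 58.0153
T̂_Beatriz = 0.929(32.0) + 0.071(55.60) = 33.6756
Difference = 58.0153 − 33.6756 = 24.3398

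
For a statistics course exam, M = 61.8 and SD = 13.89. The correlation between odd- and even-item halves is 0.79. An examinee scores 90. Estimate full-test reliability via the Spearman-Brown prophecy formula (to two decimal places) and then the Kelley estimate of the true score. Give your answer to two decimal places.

86.62

Spearman-Brown: ρ = 2r/(1 + r) = 2(0.79)/(1 + 0.79) = 1.580/1.79 = 0.8827 → 0.88
T̂ = ρX + (1 − ρ)μ
  = 0.88 × 90 + 0.12 × 61.8
  = 79.20 + 7.416
  = 86.616
  ≈ 86.62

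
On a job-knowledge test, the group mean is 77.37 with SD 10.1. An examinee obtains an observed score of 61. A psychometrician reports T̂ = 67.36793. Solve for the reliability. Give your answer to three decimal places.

T̂ = ρX + (1 − ρ)μ  ⇒  T̂ − μ = ρ(X − μ)
ρ = (T̂ − μ)/(X − μ) = (67.36793 − 77.37) / (61 − 77.37) = -10.00207 / -16.37 = 0.61100

0.611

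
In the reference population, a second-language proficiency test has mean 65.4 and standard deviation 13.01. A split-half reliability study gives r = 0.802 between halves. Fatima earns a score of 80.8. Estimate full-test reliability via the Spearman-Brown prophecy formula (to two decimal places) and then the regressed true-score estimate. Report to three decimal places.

79.106

Spearman-Brown: ρ = 2r/(1 + r) = 2(0.802)/(1 + 0.802) = 1.6040/1.802 = 0.8901 → 0.89
T̂ = ρX + (1 − ρ)μ
  = 0.89 × 80.8 + 0.11 × 65.4
  = 71.912 + 7.194
  = 79.1060
  ≈ 79.106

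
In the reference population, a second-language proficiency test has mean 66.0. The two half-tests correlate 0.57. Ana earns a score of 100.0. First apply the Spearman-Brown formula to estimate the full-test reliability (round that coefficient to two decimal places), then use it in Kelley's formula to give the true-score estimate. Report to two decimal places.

90.82

Spearman-Brown: ρ = 2r/(1 + r) = 2(0.57)/(1 + 0.57) = 1.140/1.57 = 0.7261 → 0.73
Regress the observed score toward the mean by the unreliability: T̂ = 0.73·100.0 + 0.27·66.0 = 73.000 + 17.820 = 90.820.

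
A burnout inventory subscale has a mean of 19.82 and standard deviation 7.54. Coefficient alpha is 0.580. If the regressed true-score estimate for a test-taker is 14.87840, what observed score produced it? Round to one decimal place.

11.3

T̂ = ρX + (1 − ρ)μ  ⇒  X = (T̂ − (1 − ρ)μ) / ρ
X = (14.87840 − 0.420 × 19.82) / 0.580 = (14.87840 − 8.32440) / 0.580 = 6.55400 / 0.580 = 11.300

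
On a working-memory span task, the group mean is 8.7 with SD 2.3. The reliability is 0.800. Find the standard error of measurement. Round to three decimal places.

1.029

SEM = SD · √(1 − ρ) = 2.3 × √0.200 = 2.3 × 0.4472 = 1.0286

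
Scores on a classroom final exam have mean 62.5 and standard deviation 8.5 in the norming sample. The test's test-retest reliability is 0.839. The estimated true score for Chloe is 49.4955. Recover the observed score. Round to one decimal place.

47.0

T̂ = ρX + (1 − ρ)μ  ⇒  X = (T̂ − (1 − ρ)μ) / ρ
X = (49.4955 − 0.161 × 62.5) / 0.839 = (49.4955 − 10.0625) / 0.839 = 39.4330 / 0.839 = 47.000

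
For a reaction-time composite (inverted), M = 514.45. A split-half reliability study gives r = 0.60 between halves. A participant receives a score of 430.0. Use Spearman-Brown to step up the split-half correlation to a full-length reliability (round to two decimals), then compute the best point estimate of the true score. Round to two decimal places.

Spearman-Brown: ρ = 2r/(1 + r) = 2(0.60)/(1 + 0.60) = 1.200/1.60 = 0.7500 → 0.75
Regress the observed score toward the mean by the unreliability: T̂ = 0.75·430.0 + 0.25·514.45 = 322.500 + 128.6125 = 451.113.

451.11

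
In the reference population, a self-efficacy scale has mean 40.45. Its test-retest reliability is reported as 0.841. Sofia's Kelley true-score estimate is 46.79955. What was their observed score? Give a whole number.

48

T̂ = ρX + (1 − ρ)μ  ⇒  X = (T̂ − (1 − ρ)μ) / ρ
X = (46.79955 − 0.159 × 40.45) / 0.841 = (46.79955 − 6.43155) / 0.841 = 40.36800 / 0.841 = 48.00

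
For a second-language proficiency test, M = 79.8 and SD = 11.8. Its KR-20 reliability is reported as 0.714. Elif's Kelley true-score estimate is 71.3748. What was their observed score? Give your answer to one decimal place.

68.0

T̂ = ρX + (1 − ρ)μ  ⇒  X = (T̂ − (1 − ρ)μ) / ρ
X = (71.3748 − 0.286 × 79.8) / 0.714 = (71.3748 − 22.8228) / 0.714 = 48.5520 / 0.714 = 68.000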